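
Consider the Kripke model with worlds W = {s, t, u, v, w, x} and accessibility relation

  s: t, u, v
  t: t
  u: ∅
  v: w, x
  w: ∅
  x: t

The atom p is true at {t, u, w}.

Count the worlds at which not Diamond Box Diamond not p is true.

s: Diamond Box Diamond not p is T. ✗
t: Diamond Box Diamond not p is F. ✓
u: Diamond Box Diamond not p is F. ✓
v: Diamond Box Diamond not p is T. ✗
w: Diamond Box Diamond not p is F. ✓
x: Diamond Box Diamond not p is F. ✓
Satisfying worlds: {t, u, w, x}.

4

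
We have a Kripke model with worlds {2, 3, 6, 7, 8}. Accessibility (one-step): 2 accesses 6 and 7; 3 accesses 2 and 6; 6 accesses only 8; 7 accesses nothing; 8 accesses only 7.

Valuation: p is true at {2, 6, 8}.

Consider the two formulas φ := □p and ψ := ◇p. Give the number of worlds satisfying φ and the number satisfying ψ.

3 and 3

For □p:
2: successors {6, 7}; p there: 6:T, 7:F. ✗
3: successors {2, 6}; p there: 2:T, 6:T. ✓
6: successors {8}; p there: 8:T. ✓
7: no successors, so □p holds vacuously. ✓
8: successors {7}; p there: 7:F. ✗
— 3 worlds.
For ◇p:
2: successors {6, 7}; p there: 6:T, 7:F. ✓
3: successors {2, 6}; p there: 2:T, 6:T. ✓
6: successors {8}; p there: 8:T. ✓
7: no successors, so ◇p fails. ✗
8: successors {7}; p there: 7:F. ✗
— 3 worlds.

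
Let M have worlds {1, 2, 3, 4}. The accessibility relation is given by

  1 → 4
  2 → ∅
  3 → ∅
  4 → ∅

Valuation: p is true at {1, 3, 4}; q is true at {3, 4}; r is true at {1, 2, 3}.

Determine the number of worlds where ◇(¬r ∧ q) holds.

1

1: successors {4}; ¬r ∧ q there: 4:T. ✓
2: no successors, so ◇(¬r ∧ q) fails. ✗
3: no successors, so ◇(¬r ∧ q) fails. ✗
4: no successors, so ◇(¬r ∧ q) fails. ✗
Satisfying worlds: {1}.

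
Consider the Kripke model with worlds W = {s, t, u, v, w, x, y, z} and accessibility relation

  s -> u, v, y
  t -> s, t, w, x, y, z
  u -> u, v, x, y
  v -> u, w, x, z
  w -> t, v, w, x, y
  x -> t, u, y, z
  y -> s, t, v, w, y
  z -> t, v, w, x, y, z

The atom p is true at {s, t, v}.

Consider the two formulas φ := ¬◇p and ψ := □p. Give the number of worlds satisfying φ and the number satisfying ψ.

1 and 0

For ¬◇p:
s: ◇p is T. ✗
t: ◇p is T. ✗
u: ◇p is T. ✗
v: ◇p is F. ✓
w: ◇p is T. ✗
x: ◇p is T. ✗
y: ◇p is T. ✗
z: ◇p is T. ✗
— 1 world.
For □p:
s: successors {u, v, y}; p there: u:F, v:T, y:F. ✗
t: successors {s, t, w, x, y, z}; p there: s:T, t:T, w:F, x:F, y:F, z:F. ✗
u: successors {u, v, x, y}; p there: u:F, v:T, x:F, y:F. ✗
v: successors {u, w, x, z}; p there: u:F, w:F, x:F, z:F. ✗
w: successors {t, v, w, x, y}; p there: t:T, v:T, w:F, x:F, y:F. ✗
x: successors {t, u, y, z}; p there: t:T, u:F, y:F, z:F. ✗
y: successors {s, t, v, w, y}; p there: s:T, t:T, v:T, w:F, y:F. ✗
z: successors {t, v, w, x, y, z}; p there: t:T, v:T, w:F, x:F, y:F, z:F. ✗
— 0 worlds.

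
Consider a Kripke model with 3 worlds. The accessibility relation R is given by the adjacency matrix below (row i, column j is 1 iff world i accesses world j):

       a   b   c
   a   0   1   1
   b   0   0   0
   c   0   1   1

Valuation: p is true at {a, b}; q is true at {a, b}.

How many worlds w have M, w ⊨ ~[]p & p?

1

a: ~[]p is T, p is T. ✓
b: ~[]p is F, p is T. ✗
c: ~[]p is T, p is F. ✗
Satisfying worlds: {a}.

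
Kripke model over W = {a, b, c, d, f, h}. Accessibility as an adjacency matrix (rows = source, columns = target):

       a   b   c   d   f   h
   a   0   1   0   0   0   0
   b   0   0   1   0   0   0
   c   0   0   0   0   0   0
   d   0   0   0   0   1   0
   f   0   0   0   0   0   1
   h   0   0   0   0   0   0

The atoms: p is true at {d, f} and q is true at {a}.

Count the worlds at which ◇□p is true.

2

a: successors {b}; □p there: b:F. ✗
b: successors {c}; □p there: c:T. ✓
c: no successors, so ◇□p fails. ✗
d: successors {f}; □p there: f:F. ✗
f: successors {h}; □p there: h:T. ✓
h: no successors, so ◇□p fails. ✗
Satisfying worlds: {b, f}.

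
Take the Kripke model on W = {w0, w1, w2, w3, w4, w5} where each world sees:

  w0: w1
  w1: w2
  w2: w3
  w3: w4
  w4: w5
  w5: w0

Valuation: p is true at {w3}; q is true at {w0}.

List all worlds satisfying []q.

w0: successors {w1}; q there: w1:F. ✗
w1: successors {w2}; q there: w2:F. ✗
w2: successors {w3}; q there: w3:F. ✗
w3: successors {w4}; q there: w4:F. ✗
w4: successors {w5}; q there: w5:F. ✗
w5: successors {w0}; q there: w0:T. ✓

{w5}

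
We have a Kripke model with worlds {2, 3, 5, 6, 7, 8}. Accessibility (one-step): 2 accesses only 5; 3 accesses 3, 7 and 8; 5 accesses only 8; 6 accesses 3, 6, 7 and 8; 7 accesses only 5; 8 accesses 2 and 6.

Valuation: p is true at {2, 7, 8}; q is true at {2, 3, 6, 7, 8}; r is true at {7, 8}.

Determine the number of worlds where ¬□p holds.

2: □p is F. ✓
3: □p is F. ✓
5: □p is T. ✗
6: □p is F. ✓
7: □p is F. ✓
8: □p is F. ✓
Satisfying worlds: {2, 3, 6, 7, 8}.

5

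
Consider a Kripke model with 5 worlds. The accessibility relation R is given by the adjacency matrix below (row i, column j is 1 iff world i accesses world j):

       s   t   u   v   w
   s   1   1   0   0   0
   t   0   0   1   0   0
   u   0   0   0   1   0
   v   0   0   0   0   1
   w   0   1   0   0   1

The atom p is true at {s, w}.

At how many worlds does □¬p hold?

s: successors {s, t}; ¬p there: s:F, t:T. ✗
t: successors {u}; ¬p there: u:T. ✓
u: successors {v}; ¬p there: v:T. ✓
v: successors {w}; ¬p there: w:F. ✗
w: successors {t, w}; ¬p there: t:T, w:F. ✗
Satisfying worlds: {t, u}.

2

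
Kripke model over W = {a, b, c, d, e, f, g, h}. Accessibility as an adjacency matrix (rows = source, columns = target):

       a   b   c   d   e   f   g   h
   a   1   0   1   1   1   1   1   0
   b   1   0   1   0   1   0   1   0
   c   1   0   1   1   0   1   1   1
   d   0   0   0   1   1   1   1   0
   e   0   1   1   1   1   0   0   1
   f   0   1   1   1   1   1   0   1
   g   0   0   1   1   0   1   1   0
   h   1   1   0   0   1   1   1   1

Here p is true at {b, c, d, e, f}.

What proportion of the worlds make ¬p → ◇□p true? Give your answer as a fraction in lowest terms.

a: ¬p is T, ◇□p is F. ✗
b: ¬p is F, ◇□p is F. ✓
c: ¬p is F, ◇□p is F. ✓
d: ¬p is F, ◇□p is F. ✓
e: ¬p is F, ◇□p is F. ✓
f: ¬p is F, ◇□p is F. ✓
g: ¬p is T, ◇□p is F. ✗
h: ¬p is T, ◇□p is F. ✗
That's 5 of 8 worlds, so 5/8.

5/8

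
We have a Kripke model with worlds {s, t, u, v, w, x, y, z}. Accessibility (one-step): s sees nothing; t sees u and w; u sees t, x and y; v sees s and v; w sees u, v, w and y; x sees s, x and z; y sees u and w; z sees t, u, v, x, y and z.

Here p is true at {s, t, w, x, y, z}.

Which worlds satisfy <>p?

{t, u, v, w, x, y, z}

s: no successors, so <>p fails. ✗
t: successors {u, w}; p there: u:F, w:T. ✓
u: successors {t, x, y}; p there: t:T, x:T, y:T. ✓
v: successors {s, v}; p there: s:T, v:F. ✓
w: successors {u, v, w, y}; p there: u:F, v:F, w:T, y:T. ✓
x: successors {s, x, z}; p there: s:T, x:T, z:T. ✓
y: successors {u, w}; p there: u:F, w:T. ✓
z: successors {t, u, v, x, y, z}; p there: t:T, u:F, v:F, x:T, y:T, z:T. ✓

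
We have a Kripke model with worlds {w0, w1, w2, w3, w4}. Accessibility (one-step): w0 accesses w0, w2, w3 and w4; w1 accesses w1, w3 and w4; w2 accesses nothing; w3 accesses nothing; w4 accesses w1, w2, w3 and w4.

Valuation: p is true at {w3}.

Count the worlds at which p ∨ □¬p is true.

2

w0: p is F, □¬p is F. ✗
w1: p is F, □¬p is F. ✗
w2: p is F, □¬p is T. ✓
w3: p is T, □¬p is T. ✓
w4: p is F, □¬p is F. ✗
Satisfying worlds: {w2, w3}.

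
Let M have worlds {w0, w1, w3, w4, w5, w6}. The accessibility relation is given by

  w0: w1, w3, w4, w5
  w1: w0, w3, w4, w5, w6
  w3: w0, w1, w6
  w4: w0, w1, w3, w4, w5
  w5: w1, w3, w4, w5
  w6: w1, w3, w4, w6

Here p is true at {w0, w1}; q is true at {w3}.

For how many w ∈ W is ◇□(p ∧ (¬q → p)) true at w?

w0: successors {w1, w3, w4, w5}; □(p ∧ (¬q → p)) there: w1:F, w3:F, w4:F, w5:F. ✗
w1: successors {w0, w3, w4, w5, w6}; □(p ∧ (¬q → p)) there: w0:F, w3:F, w4:F, w5:F, w6:F. ✗
w3: successors {w0, w1, w6}; □(p ∧ (¬q → p)) there: w0:F, w1:F, w6:F. ✗
w4: successors {w0, w1, w3, w4, w5}; □(p ∧ (¬q → p)) there: w0:F, w1:F, w3:F, w4:F, w5:F. ✗
w5: successors {w1, w3, w4, w5}; □(p ∧ (¬q → p)) there: w1:F, w3:F, w4:F, w5:F. ✗
w6: successors {w1, w3, w4, w6}; □(p ∧ (¬q → p)) there: w1:F, w3:F, w4:F, w6:F. ✗
Satisfying worlds: ∅.

0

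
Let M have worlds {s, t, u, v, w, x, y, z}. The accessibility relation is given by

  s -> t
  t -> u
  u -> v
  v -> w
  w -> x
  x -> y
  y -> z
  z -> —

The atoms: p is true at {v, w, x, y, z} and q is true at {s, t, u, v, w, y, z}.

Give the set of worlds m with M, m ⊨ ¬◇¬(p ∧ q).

s: ◇¬(p ∧ q) is T. ✗
t: ◇¬(p ∧ q) is T. ✗
u: ◇¬(p ∧ q) is F. ✓
v: ◇¬(p ∧ q) is F. ✓
w: ◇¬(p ∧ q) is T. ✗
x: ◇¬(p ∧ q) is F. ✓
y: ◇¬(p ∧ q) is F. ✓
z: ◇¬(p ∧ q) is F. ✓

{u, v, x, y, z}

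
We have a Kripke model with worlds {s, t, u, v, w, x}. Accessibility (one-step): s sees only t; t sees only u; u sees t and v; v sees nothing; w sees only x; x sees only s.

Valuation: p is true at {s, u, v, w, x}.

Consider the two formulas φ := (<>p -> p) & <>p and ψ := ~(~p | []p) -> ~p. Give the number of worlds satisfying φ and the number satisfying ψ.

3 and 4

For (<>p -> p) & <>p:
s: <>p -> p is T, <>p is F. ✗
t: <>p -> p is F, <>p is T. ✗
u: <>p -> p is T, <>p is T. ✓
v: <>p -> p is T, <>p is F. ✗
w: <>p -> p is T, <>p is T. ✓
x: <>p -> p is T, <>p is T. ✓
— 3 worlds.
For ~(~p | []p) -> ~p:
s: ~(~p | []p) is T, ~p is F. ✗
t: ~(~p | []p) is F, ~p is T. ✓
u: ~(~p | []p) is T, ~p is F. ✗
v: ~(~p | []p) is F, ~p is F. ✓
w: ~(~p | []p) is F, ~p is F. ✓
x: ~(~p | []p) is F, ~p is F. ✓
— 4 worlds.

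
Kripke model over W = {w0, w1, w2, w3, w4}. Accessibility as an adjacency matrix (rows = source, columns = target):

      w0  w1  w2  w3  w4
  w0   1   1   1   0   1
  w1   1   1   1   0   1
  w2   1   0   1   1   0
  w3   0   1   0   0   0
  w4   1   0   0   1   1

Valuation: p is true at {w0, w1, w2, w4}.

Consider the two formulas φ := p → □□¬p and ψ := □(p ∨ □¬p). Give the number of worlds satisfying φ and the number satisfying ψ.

For p → □□¬p:
w0: p is T, □□¬p is F. ✗
w1: p is T, □□¬p is F. ✗
w2: p is T, □□¬p is F. ✗
w3: p is F, □□¬p is F. ✓
w4: p is T, □□¬p is F. ✗
— 1 world.
For □(p ∨ □¬p):
w0: successors {w0, w1, w2, w4}; p ∨ □¬p there: w0:T, w1:T, w2:T, w4:T. ✓
w1: successors {w0, w1, w2, w4}; p ∨ □¬p there: w0:T, w1:T, w2:T, w4:T. ✓
w2: successors {w0, w2, w3}; p ∨ □¬p there: w0:T, w2:T, w3:F. ✗
w3: successors {w1}; p ∨ □¬p there: w1:T. ✓
w4: successors {w0, w3, w4}; p ∨ □¬p there: w0:T, w3:F, w4:T. ✗
— 3 worlds.

1 and 3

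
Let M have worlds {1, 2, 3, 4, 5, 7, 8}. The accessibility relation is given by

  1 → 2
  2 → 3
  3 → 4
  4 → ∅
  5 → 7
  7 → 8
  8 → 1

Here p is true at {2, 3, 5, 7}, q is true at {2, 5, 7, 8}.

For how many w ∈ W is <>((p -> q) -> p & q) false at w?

4

1: successors {2}; (p -> q) -> p & q there: 2:T. ✓
2: successors {3}; (p -> q) -> p & q there: 3:T. ✓
3: successors {4}; (p -> q) -> p & q there: 4:F. ✗
4: no successors, so <>((p -> q) -> p & q) fails. ✗
5: successors {7}; (p -> q) -> p & q there: 7:T. ✓
7: successors {8}; (p -> q) -> p & q there: 8:F. ✗
8: successors {1}; (p -> q) -> p & q there: 1:F. ✗
Satisfying worlds: {1, 2, 5}.
So <>((p -> q) -> p & q) fails at the other 4 worlds.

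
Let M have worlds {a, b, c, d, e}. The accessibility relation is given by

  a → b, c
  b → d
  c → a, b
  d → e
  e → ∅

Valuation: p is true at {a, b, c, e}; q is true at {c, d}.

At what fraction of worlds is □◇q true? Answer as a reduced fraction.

a: successors {b, c}; ◇q there: b:T, c:F. ✗
b: successors {d}; ◇q there: d:F. ✗
c: successors {a, b}; ◇q there: a:T, b:T. ✓
d: successors {e}; ◇q there: e:F. ✗
e: no successors, so □◇q holds vacuously. ✓
That's 2 of 5 worlds, so 2/5.

2/5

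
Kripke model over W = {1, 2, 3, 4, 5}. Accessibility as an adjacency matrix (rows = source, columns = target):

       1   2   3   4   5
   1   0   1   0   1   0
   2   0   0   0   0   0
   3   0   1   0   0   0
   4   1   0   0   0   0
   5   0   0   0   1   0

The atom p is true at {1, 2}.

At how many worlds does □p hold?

1: successors {2, 4}; p there: 2:T, 4:F. ✗
2: no successors, so □p holds vacuously. ✓
3: successors {2}; p there: 2:T. ✓
4: successors {1}; p there: 1:T. ✓
5: successors {4}; p there: 4:F. ✗
Satisfying worlds: {2, 3, 4}.

3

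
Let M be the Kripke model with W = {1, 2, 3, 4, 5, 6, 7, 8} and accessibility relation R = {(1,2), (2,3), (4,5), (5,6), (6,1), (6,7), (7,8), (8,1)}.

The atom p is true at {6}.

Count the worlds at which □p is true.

2

1: successors {2}; p there: 2:F. ✗
2: successors {3}; p there: 3:F. ✗
3: no successors, so □p holds vacuously. ✓
4: successors {5}; p there: 5:F. ✗
5: successors {6}; p there: 6:T. ✓
6: successors {1, 7}; p there: 1:F, 7:F. ✗
7: successors {8}; p there: 8:F. ✗
8: successors {1}; p there: 1:F. ✗
Satisfying worlds: {3, 5}.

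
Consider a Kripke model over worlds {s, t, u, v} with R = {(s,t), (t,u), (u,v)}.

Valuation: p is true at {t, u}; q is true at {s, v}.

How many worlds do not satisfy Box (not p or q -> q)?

s: successors {t}; not p or q -> q there: t:T. ✓
t: successors {u}; not p or q -> q there: u:T. ✓
u: successors {v}; not p or q -> q there: v:T. ✓
v: no successors, so Box (not p or q -> q) holds vacuously. ✓
Satisfying worlds: {s, t, u, v}.
So Box (not p or q -> q) fails at the other 0 worlds.

0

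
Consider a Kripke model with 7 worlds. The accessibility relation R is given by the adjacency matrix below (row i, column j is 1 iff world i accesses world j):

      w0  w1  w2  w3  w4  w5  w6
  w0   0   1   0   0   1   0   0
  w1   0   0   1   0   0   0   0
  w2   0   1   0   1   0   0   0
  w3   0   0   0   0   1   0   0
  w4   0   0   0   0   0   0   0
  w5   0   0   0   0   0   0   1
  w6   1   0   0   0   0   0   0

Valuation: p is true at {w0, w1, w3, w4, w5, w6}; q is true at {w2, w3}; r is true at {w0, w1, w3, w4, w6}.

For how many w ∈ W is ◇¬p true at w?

1

w0: successors {w1, w4}; ¬p there: w1:F, w4:F. ✗
w1: successors {w2}; ¬p there: w2:T. ✓
w2: successors {w1, w3}; ¬p there: w1:F, w3:F. ✗
w3: successors {w4}; ¬p there: w4:F. ✗
w4: no successors, so ◇¬p fails. ✗
w5: successors {w6}; ¬p there: w6:F. ✗
w6: successors {w0}; ¬p there: w0:F. ✗
Satisfying worlds: {w1}.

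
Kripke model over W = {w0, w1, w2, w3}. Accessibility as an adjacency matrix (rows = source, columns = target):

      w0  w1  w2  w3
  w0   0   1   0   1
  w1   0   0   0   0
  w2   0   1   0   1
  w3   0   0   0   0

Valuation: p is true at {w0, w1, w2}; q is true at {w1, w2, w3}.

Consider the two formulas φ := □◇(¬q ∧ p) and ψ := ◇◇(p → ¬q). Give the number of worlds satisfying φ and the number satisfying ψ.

2 and 0

For □◇(¬q ∧ p):
w0: successors {w1, w3}; ◇(¬q ∧ p) there: w1:F, w3:F. ✗
w1: no successors, so □◇(¬q ∧ p) holds vacuously. ✓
w2: successors {w1, w3}; ◇(¬q ∧ p) there: w1:F, w3:F. ✗
w3: no successors, so □◇(¬q ∧ p) holds vacuously. ✓
— 2 worlds.
For ◇◇(p → ¬q):
w0: successors {w1, w3}; ◇(p → ¬q) there: w1:F, w3:F. ✗
w1: no successors, so ◇◇(p → ¬q) fails. ✗
w2: successors {w1, w3}; ◇(p → ¬q) there: w1:F, w3:F. ✗
w3: no successors, so ◇◇(p → ¬q) fails. ✗
— 0 worlds.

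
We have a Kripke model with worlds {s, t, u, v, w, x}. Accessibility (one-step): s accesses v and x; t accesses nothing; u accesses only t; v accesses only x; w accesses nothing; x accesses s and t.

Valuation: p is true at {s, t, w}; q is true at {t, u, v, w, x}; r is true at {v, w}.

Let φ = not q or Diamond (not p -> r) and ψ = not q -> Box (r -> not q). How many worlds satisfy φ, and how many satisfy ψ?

For not q or Diamond (not p -> r):
s: not q is T, Diamond (not p -> r) is T. ✓
t: not q is F, Diamond (not p -> r) is F. ✗
u: not q is F, Diamond (not p -> r) is T. ✓
v: not q is F, Diamond (not p -> r) is F. ✗
w: not q is F, Diamond (not p -> r) is F. ✗
x: not q is F, Diamond (not p -> r) is T. ✓
— 3 worlds.
For not q -> Box (r -> not q):
s: not q is T, Box (r -> not q) is F. ✗
t: not q is F, Box (r -> not q) is T. ✓
u: not q is F, Box (r -> not q) is T. ✓
v: not q is F, Box (r -> not q) is T. ✓
w: not q is F, Box (r -> not q) is T. ✓
x: not q is F, Box (r -> not q) is T. ✓
— 5 worlds.

3 and 5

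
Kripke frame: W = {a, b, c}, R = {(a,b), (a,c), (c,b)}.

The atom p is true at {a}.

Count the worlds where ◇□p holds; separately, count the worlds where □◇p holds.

For ◇□p:
a: successors {b, c}; □p there: b:T, c:F. ✓
b: no successors, so ◇□p fails. ✗
c: successors {b}; □p there: b:T. ✓
— 2 worlds.
For □◇p:
a: successors {b, c}; ◇p there: b:F, c:F. ✗
b: no successors, so □◇p holds vacuously. ✓
c: successors {b}; ◇p there: b:F. ✗
— 1 world.

2 and 1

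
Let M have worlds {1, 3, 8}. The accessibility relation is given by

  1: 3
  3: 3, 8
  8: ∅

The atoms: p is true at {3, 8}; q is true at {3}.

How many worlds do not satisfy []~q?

1: successors {3}; ~q there: 3:F. ✗
3: successors {3, 8}; ~q there: 3:F, 8:T. ✗
8: no successors, so []~q holds vacuously. ✓
Satisfying worlds: {8}.
So []~q fails at the other 2 worlds.

2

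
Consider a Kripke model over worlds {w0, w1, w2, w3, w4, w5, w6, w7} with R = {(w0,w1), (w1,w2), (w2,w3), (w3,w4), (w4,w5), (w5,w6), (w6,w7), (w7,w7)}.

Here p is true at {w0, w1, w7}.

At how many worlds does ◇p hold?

w0: successors {w1}; p there: w1:T. ✓
w1: successors {w2}; p there: w2:F. ✗
w2: successors {w3}; p there: w3:F. ✗
w3: successors {w4}; p there: w4:F. ✗
w4: successors {w5}; p there: w5:F. ✗
w5: successors {w6}; p there: w6:F. ✗
w6: successors {w7}; p there: w7:T. ✓
w7: successors {w7}; p there: w7:T. ✓
Satisfying worlds: {w0, w6, w7}.

3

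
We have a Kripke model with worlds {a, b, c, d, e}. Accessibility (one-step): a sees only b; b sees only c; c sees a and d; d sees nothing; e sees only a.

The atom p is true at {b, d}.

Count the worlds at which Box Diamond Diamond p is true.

3

a: successors {b}; Diamond Diamond p there: b:T. ✓
b: successors {c}; Diamond Diamond p there: c:T. ✓
c: successors {a, d}; Diamond Diamond p there: a:F, d:F. ✗
d: no successors, so Box Diamond Diamond p holds vacuously. ✓
e: successors {a}; Diamond Diamond p there: a:F. ✗
Satisfying worlds: {a, b, d}.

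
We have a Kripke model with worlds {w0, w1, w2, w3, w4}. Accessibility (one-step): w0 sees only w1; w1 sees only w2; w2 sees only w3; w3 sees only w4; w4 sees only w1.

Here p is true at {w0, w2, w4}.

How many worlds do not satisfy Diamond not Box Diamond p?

2

w0: successors {w1}; not Box Diamond p there: w1:T. ✓
w1: successors {w2}; not Box Diamond p there: w2:F. ✗
w2: successors {w3}; not Box Diamond p there: w3:T. ✓
w3: successors {w4}; not Box Diamond p there: w4:F. ✗
w4: successors {w1}; not Box Diamond p there: w1:T. ✓
Satisfying worlds: {w0, w2, w4}.
So Diamond not Box Diamond p fails at the other 2 worlds.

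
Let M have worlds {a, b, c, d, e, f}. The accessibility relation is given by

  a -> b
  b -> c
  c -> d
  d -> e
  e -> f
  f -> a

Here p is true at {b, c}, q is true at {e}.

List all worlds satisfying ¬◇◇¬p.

{a, f}

a: ◇◇¬p is F. ✓
b: ◇◇¬p is T. ✗
c: ◇◇¬p is T. ✗
d: ◇◇¬p is T. ✗
e: ◇◇¬p is T. ✗
f: ◇◇¬p is F. ✓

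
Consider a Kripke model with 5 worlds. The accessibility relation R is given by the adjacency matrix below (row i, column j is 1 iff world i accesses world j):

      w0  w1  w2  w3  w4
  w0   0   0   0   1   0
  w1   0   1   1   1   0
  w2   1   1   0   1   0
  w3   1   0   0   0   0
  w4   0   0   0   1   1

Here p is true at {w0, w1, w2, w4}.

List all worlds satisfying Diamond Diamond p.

w0: successors {w3}; Diamond p there: w3:T. ✓
w1: successors {w1, w2, w3}; Diamond p there: w1:T, w2:T, w3:T. ✓
w2: successors {w0, w1, w3}; Diamond p there: w0:F, w1:T, w3:T. ✓
w3: successors {w0}; Diamond p there: w0:F. ✗
w4: successors {w3, w4}; Diamond p there: w3:T, w4:T. ✓

{w0, w1, w2, w4}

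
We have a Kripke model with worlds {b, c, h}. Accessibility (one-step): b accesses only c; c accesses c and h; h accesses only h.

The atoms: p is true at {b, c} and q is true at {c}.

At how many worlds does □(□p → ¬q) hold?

b: successors {c}; □p → ¬q there: c:T. ✓
c: successors {c, h}; □p → ¬q there: c:T, h:T. ✓
h: successors {h}; □p → ¬q there: h:T. ✓
Satisfying worlds: {b, c, h}.

3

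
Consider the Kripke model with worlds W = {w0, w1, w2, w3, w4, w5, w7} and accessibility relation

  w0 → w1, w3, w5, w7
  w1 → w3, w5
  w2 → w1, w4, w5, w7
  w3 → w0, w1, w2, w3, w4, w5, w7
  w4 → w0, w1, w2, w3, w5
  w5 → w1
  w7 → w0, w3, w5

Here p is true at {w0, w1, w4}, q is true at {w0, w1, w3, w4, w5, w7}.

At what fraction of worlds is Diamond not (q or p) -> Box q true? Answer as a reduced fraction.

w0: Diamond not (q or p) is F, Box q is T. ✓
w1: Diamond not (q or p) is F, Box q is T. ✓
w2: Diamond not (q or p) is F, Box q is T. ✓
w3: Diamond not (q or p) is T, Box q is F. ✗
w4: Diamond not (q or p) is T, Box q is F. ✗
w5: Diamond not (q or p) is F, Box q is T. ✓
w7: Diamond not (q or p) is F, Box q is T. ✓
That's 5 of 7 worlds, so 5/7.

5/7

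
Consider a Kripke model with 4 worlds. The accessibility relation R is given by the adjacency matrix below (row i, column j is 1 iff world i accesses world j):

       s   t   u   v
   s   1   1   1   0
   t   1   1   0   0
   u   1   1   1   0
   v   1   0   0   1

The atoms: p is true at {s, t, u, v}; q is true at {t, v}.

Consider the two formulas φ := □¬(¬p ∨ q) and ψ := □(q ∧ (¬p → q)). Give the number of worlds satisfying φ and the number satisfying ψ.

For □¬(¬p ∨ q):
s: successors {s, t, u}; ¬(¬p ∨ q) there: s:T, t:F, u:T. ✗
t: successors {s, t}; ¬(¬p ∨ q) there: s:T, t:F. ✗
u: successors {s, t, u}; ¬(¬p ∨ q) there: s:T, t:F, u:T. ✗
v: successors {s, v}; ¬(¬p ∨ q) there: s:T, v:F. ✗
— 0 worlds.
For □(q ∧ (¬p → q)):
s: successors {s, t, u}; q ∧ (¬p → q) there: s:F, t:T, u:F. ✗
t: successors {s, t}; q ∧ (¬p → q) there: s:F, t:T. ✗
u: successors {s, t, u}; q ∧ (¬p → q) there: s:F, t:T, u:F. ✗
v: successors {s, v}; q ∧ (¬p → q) there: s:F, v:T. ✗
— 0 worlds.

0 and 0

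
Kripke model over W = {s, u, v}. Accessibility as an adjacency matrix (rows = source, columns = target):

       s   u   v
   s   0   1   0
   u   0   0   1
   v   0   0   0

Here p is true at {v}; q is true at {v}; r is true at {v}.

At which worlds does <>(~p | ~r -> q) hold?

s: successors {u}; ~p | ~r -> q there: u:F. ✗
u: successors {v}; ~p | ~r -> q there: v:T. ✓
v: no successors, so <>(~p | ~r -> q) fails. ✗

{u}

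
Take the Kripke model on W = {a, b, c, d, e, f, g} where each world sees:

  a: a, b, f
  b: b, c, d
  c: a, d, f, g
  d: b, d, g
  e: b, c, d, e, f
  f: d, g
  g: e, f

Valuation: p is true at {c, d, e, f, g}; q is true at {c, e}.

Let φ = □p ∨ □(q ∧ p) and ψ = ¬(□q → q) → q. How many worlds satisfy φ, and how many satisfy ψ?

For □p ∨ □(q ∧ p):
a: □p is F, □(q ∧ p) is F. ✗
b: □p is F, □(q ∧ p) is F. ✗
c: □p is F, □(q ∧ p) is F. ✗
d: □p is F, □(q ∧ p) is F. ✗
e: □p is F, □(q ∧ p) is F. ✗
f: □p is T, □(q ∧ p) is F. ✓
g: □p is T, □(q ∧ p) is F. ✓
— 2 worlds.
For ¬(□q → q) → q:
a: ¬(□q → q) is F, q is F. ✓
b: ¬(□q → q) is F, q is F. ✓
c: ¬(□q → q) is F, q is T. ✓
d: ¬(□q → q) is F, q is F. ✓
e: ¬(□q → q) is F, q is T. ✓
f: ¬(□q → q) is F, q is F. ✓
g: ¬(□q → q) is F, q is F. ✓
— 7 worlds.

2 and 7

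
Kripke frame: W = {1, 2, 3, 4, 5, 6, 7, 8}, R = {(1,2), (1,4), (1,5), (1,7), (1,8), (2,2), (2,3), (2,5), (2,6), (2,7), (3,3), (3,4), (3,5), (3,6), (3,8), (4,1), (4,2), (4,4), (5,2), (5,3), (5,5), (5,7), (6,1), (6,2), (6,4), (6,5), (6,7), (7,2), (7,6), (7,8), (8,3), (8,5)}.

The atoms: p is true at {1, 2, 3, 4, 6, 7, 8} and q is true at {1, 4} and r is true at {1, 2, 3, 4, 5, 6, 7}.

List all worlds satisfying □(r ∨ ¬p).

1: successors {2, 4, 5, 7, 8}; r ∨ ¬p there: 2:T, 4:T, 5:T, 7:T, 8:F. ✗
2: successors {2, 3, 5, 6, 7}; r ∨ ¬p there: 2:T, 3:T, 5:T, 6:T, 7:T. ✓
3: successors {3, 4, 5, 6, 8}; r ∨ ¬p there: 3:T, 4:T, 5:T, 6:T, 8:F. ✗
4: successors {1, 2, 4}; r ∨ ¬p there: 1:T, 2:T, 4:T. ✓
5: successors {2, 3, 5, 7}; r ∨ ¬p there: 2:T, 3:T, 5:T, 7:T. ✓
6: successors {1, 2, 4, 5, 7}; r ∨ ¬p there: 1:T, 2:T, 4:T, 5:T, 7:T. ✓
7: successors {2, 6, 8}; r ∨ ¬p there: 2:T, 6:T, 8:F. ✗
8: successors {3, 5}; r ∨ ¬p there: 3:T, 5:T. ✓

{2, 4, 5, 6, 8}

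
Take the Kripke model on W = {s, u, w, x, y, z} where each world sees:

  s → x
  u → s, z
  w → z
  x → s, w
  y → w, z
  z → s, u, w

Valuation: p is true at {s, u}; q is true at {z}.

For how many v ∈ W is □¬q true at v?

s: successors {x}; ¬q there: x:T. ✓
u: successors {s, z}; ¬q there: s:T, z:F. ✗
w: successors {z}; ¬q there: z:F. ✗
x: successors {s, w}; ¬q there: s:T, w:T. ✓
y: successors {w, z}; ¬q there: w:T, z:F. ✗
z: successors {s, u, w}; ¬q there: s:T, u:T, w:T. ✓
Satisfying worlds: {s, x, z}.

3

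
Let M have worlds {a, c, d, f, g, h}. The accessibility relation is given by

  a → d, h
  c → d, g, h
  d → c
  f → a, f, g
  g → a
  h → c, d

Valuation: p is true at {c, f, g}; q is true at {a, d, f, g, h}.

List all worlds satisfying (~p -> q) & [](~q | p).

{d}

a: ~p -> q is T, [](~q | p) is F. ✗
c: ~p -> q is T, [](~q | p) is F. ✗
d: ~p -> q is T, [](~q | p) is T. ✓
f: ~p -> q is T, [](~q | p) is F. ✗
g: ~p -> q is T, [](~q | p) is F. ✗
h: ~p -> q is T, [](~q | p) is F. ✗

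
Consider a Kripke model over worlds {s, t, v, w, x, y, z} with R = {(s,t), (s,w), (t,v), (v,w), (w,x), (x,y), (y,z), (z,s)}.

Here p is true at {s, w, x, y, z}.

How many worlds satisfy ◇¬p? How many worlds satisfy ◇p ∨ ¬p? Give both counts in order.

2 and 7

For ◇¬p:
s: successors {t, w}; ¬p there: t:T, w:F. ✓
t: successors {v}; ¬p there: v:T. ✓
v: successors {w}; ¬p there: w:F. ✗
w: successors {x}; ¬p there: x:F. ✗
x: successors {y}; ¬p there: y:F. ✗
y: successors {z}; ¬p there: z:F. ✗
z: successors {s}; ¬p there: s:F. ✗
— 2 worlds.
For ◇p ∨ ¬p:
s: ◇p is T, ¬p is F. ✓
t: ◇p is F, ¬p is T. ✓
v: ◇p is T, ¬p is T. ✓
w: ◇p is T, ¬p is F. ✓
x: ◇p is T, ¬p is F. ✓
y: ◇p is T, ¬p is F. ✓
z: ◇p is T, ¬p is F. ✓
— 7 worlds.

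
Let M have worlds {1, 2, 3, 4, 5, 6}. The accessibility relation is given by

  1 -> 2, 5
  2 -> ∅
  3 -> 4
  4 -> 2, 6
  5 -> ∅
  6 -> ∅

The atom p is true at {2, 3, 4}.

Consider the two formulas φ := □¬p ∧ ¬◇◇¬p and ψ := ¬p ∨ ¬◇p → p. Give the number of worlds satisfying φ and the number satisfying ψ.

For □¬p ∧ ¬◇◇¬p:
1: □¬p is F, ¬◇◇¬p is T. ✗
2: □¬p is T, ¬◇◇¬p is T. ✓
3: □¬p is F, ¬◇◇¬p is F. ✗
4: □¬p is F, ¬◇◇¬p is T. ✗
5: □¬p is T, ¬◇◇¬p is T. ✓
6: □¬p is T, ¬◇◇¬p is T. ✓
— 3 worlds.
For ¬p ∨ ¬◇p → p:
1: ¬p ∨ ¬◇p is T, p is F. ✗
2: ¬p ∨ ¬◇p is T, p is T. ✓
3: ¬p ∨ ¬◇p is F, p is T. ✓
4: ¬p ∨ ¬◇p is F, p is T. ✓
5: ¬p ∨ ¬◇p is T, p is F. ✗
6: ¬p ∨ ¬◇p is T, p is F. ✗
— 3 worlds.

3 and 3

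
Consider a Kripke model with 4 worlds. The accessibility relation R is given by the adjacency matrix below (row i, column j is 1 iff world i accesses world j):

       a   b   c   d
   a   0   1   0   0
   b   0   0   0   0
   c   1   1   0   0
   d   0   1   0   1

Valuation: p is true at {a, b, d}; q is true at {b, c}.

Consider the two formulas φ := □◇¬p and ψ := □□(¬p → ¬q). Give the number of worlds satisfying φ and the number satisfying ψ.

For □◇¬p:
a: successors {b}; ◇¬p there: b:F. ✗
b: no successors, so □◇¬p holds vacuously. ✓
c: successors {a, b}; ◇¬p there: a:F, b:F. ✗
d: successors {b, d}; ◇¬p there: b:F, d:F. ✗
— 1 world.
For □□(¬p → ¬q):
a: successors {b}; □(¬p → ¬q) there: b:T. ✓
b: no successors, so □□(¬p → ¬q) holds vacuously. ✓
c: successors {a, b}; □(¬p → ¬q) there: a:T, b:T. ✓
d: successors {b, d}; □(¬p → ¬q) there: b:T, d:T. ✓
— 4 worlds.

1 and 4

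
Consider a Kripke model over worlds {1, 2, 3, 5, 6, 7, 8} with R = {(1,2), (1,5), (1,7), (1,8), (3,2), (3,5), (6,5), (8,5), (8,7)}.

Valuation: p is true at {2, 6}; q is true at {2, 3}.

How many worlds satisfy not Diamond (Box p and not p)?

3

1: Diamond (Box p and not p) is T. ✗
2: Diamond (Box p and not p) is F. ✓
3: Diamond (Box p and not p) is T. ✗
5: Diamond (Box p and not p) is F. ✓
6: Diamond (Box p and not p) is T. ✗
7: Diamond (Box p and not p) is F. ✓
8: Diamond (Box p and not p) is T. ✗
Satisfying worlds: {2, 5, 7}.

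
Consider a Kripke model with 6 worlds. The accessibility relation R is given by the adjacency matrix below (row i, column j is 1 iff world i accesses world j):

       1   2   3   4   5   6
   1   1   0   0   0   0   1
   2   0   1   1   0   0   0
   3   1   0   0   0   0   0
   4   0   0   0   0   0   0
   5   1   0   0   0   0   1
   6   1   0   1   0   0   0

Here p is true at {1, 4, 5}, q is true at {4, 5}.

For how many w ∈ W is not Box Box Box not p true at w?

1: Box Box Box not p is F. ✓
2: Box Box Box not p is F. ✓
3: Box Box Box not p is F. ✓
4: Box Box Box not p is T. ✗
5: Box Box Box not p is F. ✓
6: Box Box Box not p is F. ✓
Satisfying worlds: {1, 2, 3, 5, 6}.

5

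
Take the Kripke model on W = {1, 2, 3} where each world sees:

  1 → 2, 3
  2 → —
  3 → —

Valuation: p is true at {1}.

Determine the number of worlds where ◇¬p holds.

1: successors {2, 3}; ¬p there: 2:T, 3:T. ✓
2: no successors, so ◇¬p fails. ✗
3: no successors, so ◇¬p fails. ✗
Satisfying worlds: {1}.

1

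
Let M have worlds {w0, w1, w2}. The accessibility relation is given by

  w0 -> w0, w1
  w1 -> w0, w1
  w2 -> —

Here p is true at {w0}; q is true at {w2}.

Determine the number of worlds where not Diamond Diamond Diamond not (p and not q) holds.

1

w0: Diamond Diamond Diamond not (p and not q) is T. ✗
w1: Diamond Diamond Diamond not (p and not q) is T. ✗
w2: Diamond Diamond Diamond not (p and not q) is F. ✓
Satisfying worlds: {w2}.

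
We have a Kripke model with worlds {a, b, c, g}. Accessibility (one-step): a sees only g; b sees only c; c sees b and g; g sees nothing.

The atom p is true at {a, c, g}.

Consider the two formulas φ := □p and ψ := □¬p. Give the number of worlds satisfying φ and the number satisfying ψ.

3 and 1

For □p:
a: successors {g}; p there: g:T. ✓
b: successors {c}; p there: c:T. ✓
c: successors {b, g}; p there: b:F, g:T. ✗
g: no successors, so □p holds vacuously. ✓
— 3 worlds.
For □¬p:
a: successors {g}; ¬p there: g:F. ✗
b: successors {c}; ¬p there: c:F. ✗
c: successors {b, g}; ¬p there: b:T, g:F. ✗
g: no successors, so □¬p holds vacuously. ✓
— 1 world.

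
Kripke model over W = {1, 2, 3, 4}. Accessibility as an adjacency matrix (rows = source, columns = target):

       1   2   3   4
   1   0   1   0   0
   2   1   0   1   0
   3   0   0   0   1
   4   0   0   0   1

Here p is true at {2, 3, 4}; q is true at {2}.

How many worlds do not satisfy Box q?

1: successors {2}; q there: 2:T. ✓
2: successors {1, 3}; q there: 1:F, 3:F. ✗
3: successors {4}; q there: 4:F. ✗
4: successors {4}; q there: 4:F. ✗
Satisfying worlds: {1}.
So Box q fails at the other 3 worlds.

3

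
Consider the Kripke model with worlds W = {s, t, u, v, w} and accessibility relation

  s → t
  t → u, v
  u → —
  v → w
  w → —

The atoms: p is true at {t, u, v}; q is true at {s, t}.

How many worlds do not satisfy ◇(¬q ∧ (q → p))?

3

s: successors {t}; ¬q ∧ (q → p) there: t:F. ✗
t: successors {u, v}; ¬q ∧ (q → p) there: u:T, v:T. ✓
u: no successors, so ◇(¬q ∧ (q → p)) fails. ✗
v: successors {w}; ¬q ∧ (q → p) there: w:T. ✓
w: no successors, so ◇(¬q ∧ (q → p)) fails. ✗
Satisfying worlds: {t, v}.
So ◇(¬q ∧ (q → p)) fails at the other 3 worlds.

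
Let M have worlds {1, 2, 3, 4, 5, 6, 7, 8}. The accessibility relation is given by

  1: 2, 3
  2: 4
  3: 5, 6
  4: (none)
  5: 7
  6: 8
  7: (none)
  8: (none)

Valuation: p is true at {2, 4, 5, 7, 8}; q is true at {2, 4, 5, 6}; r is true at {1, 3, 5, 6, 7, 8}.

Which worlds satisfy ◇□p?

1: successors {2, 3}; □p there: 2:T, 3:F. ✓
2: successors {4}; □p there: 4:T. ✓
3: successors {5, 6}; □p there: 5:T, 6:T. ✓
4: no successors, so ◇□p fails. ✗
5: successors {7}; □p there: 7:T. ✓
6: successors {8}; □p there: 8:T. ✓
7: no successors, so ◇□p fails. ✗
8: no successors, so ◇□p fails. ✗

{1, 2, 3, 5, 6}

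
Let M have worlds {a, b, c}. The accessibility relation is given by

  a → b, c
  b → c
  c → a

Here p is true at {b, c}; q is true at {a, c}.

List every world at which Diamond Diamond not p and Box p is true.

a: Diamond Diamond not p is T, Box p is T. ✓
b: Diamond Diamond not p is T, Box p is T. ✓
c: Diamond Diamond not p is F, Box p is F. ✗

{a, b}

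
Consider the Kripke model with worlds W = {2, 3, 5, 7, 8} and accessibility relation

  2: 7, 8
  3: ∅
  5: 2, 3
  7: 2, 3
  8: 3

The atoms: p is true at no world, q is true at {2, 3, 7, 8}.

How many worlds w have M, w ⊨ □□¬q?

2: successors {7, 8}; □¬q there: 7:F, 8:F. ✗
3: no successors, so □□¬q holds vacuously. ✓
5: successors {2, 3}; □¬q there: 2:F, 3:T. ✗
7: successors {2, 3}; □¬q there: 2:F, 3:T. ✗
8: successors {3}; □¬q there: 3:T. ✓
Satisfying worlds: {3, 8}.

2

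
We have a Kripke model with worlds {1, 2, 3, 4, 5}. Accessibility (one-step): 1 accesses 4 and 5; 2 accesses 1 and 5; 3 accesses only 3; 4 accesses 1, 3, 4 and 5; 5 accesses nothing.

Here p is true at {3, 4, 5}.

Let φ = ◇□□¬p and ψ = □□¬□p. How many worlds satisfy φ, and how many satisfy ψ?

For ◇□□¬p:
1: successors {4, 5}; □□¬p there: 4:F, 5:T. ✓
2: successors {1, 5}; □□¬p there: 1:F, 5:T. ✓
3: successors {3}; □□¬p there: 3:F. ✗
4: successors {1, 3, 4, 5}; □□¬p there: 1:F, 3:F, 4:F, 5:T. ✓
5: no successors, so ◇□□¬p fails. ✗
— 3 worlds.
For □□¬□p:
1: successors {4, 5}; □¬□p there: 4:F, 5:T. ✗
2: successors {1, 5}; □¬□p there: 1:F, 5:T. ✗
3: successors {3}; □¬□p there: 3:F. ✗
4: successors {1, 3, 4, 5}; □¬□p there: 1:F, 3:F, 4:F, 5:T. ✗
5: no successors, so □□¬□p holds vacuously. ✓
— 1 world.

3 and 1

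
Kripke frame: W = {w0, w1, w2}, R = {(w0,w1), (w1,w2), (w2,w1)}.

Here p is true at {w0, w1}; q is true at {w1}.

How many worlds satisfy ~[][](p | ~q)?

w0: [][](p | ~q) is T. ✗
w1: [][](p | ~q) is T. ✗
w2: [][](p | ~q) is T. ✗
Satisfying worlds: ∅.

0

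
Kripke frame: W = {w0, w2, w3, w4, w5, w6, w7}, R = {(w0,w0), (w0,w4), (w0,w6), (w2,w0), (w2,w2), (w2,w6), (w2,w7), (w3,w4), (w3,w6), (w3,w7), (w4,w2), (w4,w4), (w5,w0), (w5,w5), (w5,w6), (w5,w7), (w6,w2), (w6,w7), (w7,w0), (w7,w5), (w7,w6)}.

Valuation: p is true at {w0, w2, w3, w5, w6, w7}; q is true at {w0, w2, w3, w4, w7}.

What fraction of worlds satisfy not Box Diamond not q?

6/7

w0: Box Diamond not q is F. ✓
w2: Box Diamond not q is F. ✓
w3: Box Diamond not q is F. ✓
w4: Box Diamond not q is F. ✓
w5: Box Diamond not q is F. ✓
w6: Box Diamond not q is T. ✗
w7: Box Diamond not q is F. ✓
That's 6 of 7 worlds, so 6/7.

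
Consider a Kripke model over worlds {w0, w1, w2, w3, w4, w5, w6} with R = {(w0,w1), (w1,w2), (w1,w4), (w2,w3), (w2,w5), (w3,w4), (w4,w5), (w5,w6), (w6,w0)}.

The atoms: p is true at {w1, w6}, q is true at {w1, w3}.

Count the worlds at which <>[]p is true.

3

w0: successors {w1}; []p there: w1:F. ✗
w1: successors {w2, w4}; []p there: w2:F, w4:F. ✗
w2: successors {w3, w5}; []p there: w3:F, w5:T. ✓
w3: successors {w4}; []p there: w4:F. ✗
w4: successors {w5}; []p there: w5:T. ✓
w5: successors {w6}; []p there: w6:F. ✗
w6: successors {w0}; []p there: w0:T. ✓
Satisfying worlds: {w2, w4, w6}.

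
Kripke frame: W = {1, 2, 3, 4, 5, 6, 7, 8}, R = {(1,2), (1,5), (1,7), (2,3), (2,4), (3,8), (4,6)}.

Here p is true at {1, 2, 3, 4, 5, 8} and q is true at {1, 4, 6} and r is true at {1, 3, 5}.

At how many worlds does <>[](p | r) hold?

4

1: successors {2, 5, 7}; [](p | r) there: 2:T, 5:T, 7:T. ✓
2: successors {3, 4}; [](p | r) there: 3:T, 4:F. ✓
3: successors {8}; [](p | r) there: 8:T. ✓
4: successors {6}; [](p | r) there: 6:T. ✓
5: no successors, so <>[](p | r) fails. ✗
6: no successors, so <>[](p | r) fails. ✗
7: no successors, so <>[](p | r) fails. ✗
8: no successors, so <>[](p | r) fails. ✗
Satisfying worlds: {1, 2, 3, 4}.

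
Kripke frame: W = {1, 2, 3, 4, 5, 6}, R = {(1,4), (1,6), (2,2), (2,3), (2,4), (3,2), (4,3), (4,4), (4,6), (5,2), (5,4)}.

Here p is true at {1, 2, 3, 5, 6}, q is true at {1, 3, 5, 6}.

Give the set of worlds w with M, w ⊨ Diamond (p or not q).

{1, 2, 3, 4, 5}

1: successors {4, 6}; p or not q there: 4:T, 6:T. ✓
2: successors {2, 3, 4}; p or not q there: 2:T, 3:T, 4:T. ✓
3: successors {2}; p or not q there: 2:T. ✓
4: successors {3, 4, 6}; p or not q there: 3:T, 4:T, 6:T. ✓
5: successors {2, 4}; p or not q there: 2:T, 4:T. ✓
6: no successors, so Diamond (p or not q) fails. ✗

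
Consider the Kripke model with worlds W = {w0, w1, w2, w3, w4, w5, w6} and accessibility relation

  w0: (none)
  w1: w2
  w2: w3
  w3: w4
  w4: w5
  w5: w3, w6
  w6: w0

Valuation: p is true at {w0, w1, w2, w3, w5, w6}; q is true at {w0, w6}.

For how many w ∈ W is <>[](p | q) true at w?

w0: no successors, so <>[](p | q) fails. ✗
w1: successors {w2}; [](p | q) there: w2:T. ✓
w2: successors {w3}; [](p | q) there: w3:F. ✗
w3: successors {w4}; [](p | q) there: w4:T. ✓
w4: successors {w5}; [](p | q) there: w5:T. ✓
w5: successors {w3, w6}; [](p | q) there: w3:F, w6:T. ✓
w6: successors {w0}; [](p | q) there: w0:T. ✓
Satisfying worlds: {w1, w3, w4, w5, w6}.

5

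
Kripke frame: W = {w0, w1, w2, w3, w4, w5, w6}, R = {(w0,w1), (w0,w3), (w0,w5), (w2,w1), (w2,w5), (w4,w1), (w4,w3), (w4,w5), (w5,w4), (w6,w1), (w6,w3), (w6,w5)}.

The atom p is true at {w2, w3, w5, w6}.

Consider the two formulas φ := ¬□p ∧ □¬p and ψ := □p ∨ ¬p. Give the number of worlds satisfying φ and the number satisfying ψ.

1 and 4

For ¬□p ∧ □¬p:
w0: ¬□p is T, □¬p is F. ✗
w1: ¬□p is F, □¬p is T. ✗
w2: ¬□p is T, □¬p is F. ✗
w3: ¬□p is F, □¬p is T. ✗
w4: ¬□p is T, □¬p is F. ✗
w5: ¬□p is T, □¬p is T. ✓
w6: ¬□p is T, □¬p is F. ✗
— 1 world.
For □p ∨ ¬p:
w0: □p is F, ¬p is T. ✓
w1: □p is T, ¬p is T. ✓
w2: □p is F, ¬p is F. ✗
w3: □p is T, ¬p is F. ✓
w4: □p is F, ¬p is T. ✓
w5: □p is F, ¬p is F. ✗
w6: □p is F, ¬p is F. ✗
— 4 worlds.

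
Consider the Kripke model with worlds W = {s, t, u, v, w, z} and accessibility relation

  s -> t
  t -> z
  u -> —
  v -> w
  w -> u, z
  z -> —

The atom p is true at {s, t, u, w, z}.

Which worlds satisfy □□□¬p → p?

{s, t, u, w, z}

s: □□□¬p is T, p is T. ✓
t: □□□¬p is T, p is T. ✓
u: □□□¬p is T, p is T. ✓
v: □□□¬p is T, p is F. ✗
w: □□□¬p is T, p is T. ✓
z: □□□¬p is T, p is T. ✓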